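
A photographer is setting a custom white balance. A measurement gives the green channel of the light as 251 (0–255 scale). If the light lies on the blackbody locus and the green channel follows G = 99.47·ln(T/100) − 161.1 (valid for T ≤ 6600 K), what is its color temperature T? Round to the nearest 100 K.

ln t = (251 + 161.1) / 99.47 = 4.1430.
t = e^4.1430 = 62.989.
T = 100·t = 6299 K → 6300 K to the nearest 100 K.

6300 K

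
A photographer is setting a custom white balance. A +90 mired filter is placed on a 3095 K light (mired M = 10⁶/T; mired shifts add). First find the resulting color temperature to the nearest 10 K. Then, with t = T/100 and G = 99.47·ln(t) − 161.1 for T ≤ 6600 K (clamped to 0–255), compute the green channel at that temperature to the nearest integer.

156

M_in = 10⁶/3095 = 323.10; M_out = 323.10 + (+90) = 413.10.
T_out = 10⁶/413.10 = 2420.7 K → 2420 K; t = 24.2.
G = 99.47·ln 24.2 − 161.1 = 99.47·3.1864 − 161.1 = 155.846.
Rounded: 156.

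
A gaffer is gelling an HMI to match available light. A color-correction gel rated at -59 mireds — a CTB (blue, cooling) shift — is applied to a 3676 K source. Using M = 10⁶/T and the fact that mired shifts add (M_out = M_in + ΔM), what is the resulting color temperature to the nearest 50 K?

4700 K

M_in = 10⁶/3676 = 272.03 mireds.
M_out = 272.03 + (-59) = 213.03 mireds.
T_out = 10⁶/213.03 = 4694.1 K → 4700 K.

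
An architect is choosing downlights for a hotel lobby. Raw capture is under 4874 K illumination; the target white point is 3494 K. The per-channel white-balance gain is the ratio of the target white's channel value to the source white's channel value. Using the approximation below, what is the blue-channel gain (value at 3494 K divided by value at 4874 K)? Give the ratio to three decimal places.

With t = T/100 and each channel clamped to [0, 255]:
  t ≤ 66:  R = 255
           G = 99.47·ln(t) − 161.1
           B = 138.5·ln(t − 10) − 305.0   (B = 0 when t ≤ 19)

At 4874 K (t = 48.74):
  B = 138.5·ln(48.74 − 10) − 305.0 = 138.5·ln 38.74 − 305.0 = 138.5·3.6569 − 305.0 = 201.477.
At 3494 K (t = 34.94):
  B = 138.5·ln(34.94 − 10) − 305.0 = 138.5·ln 24.94 − 305.0 = 138.5·3.2165 − 305.0 = 140.482.
Gain = 140.482 / 201.477 = 0.6973 → 0.697.

0.697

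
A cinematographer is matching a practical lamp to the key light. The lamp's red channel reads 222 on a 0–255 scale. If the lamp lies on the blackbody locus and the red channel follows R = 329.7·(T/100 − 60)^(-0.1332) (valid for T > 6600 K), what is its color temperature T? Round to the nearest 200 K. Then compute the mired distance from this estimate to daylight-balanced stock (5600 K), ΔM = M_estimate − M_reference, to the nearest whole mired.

(t − 60)^(-0.1332) = 222/329.7 = 0.67334.
t − 60 = 0.67334^(1/-0.1332) = 0.67334^(-7.508) = 19.478, so t = 79.478.
T = 100·t = 7948 K → 8000 K to the nearest 200 K.
M_estimate = 10⁶/8000 = 125.00; M_reference = 10⁶/5600 = 178.57.
ΔM = 125.00 − 178.57 = -53.57 → -54 mireds.

-54 mireds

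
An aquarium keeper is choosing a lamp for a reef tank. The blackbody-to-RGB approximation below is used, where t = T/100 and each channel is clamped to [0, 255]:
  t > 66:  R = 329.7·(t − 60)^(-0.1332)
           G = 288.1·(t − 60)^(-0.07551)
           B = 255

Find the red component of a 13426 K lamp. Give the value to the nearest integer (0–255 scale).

186

t = 13426/100 = 134.26; the t > 66 branch applies.
R = 329.7·(134.26 − 60)^(-0.1332) = 329.7·74.26^(-0.1332) = 329.7·0.56340 = 185.752.
Rounded: 186.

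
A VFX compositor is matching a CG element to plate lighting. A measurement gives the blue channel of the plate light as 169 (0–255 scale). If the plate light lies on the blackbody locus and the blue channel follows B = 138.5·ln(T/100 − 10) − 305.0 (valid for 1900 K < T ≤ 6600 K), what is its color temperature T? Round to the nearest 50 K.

4050 K

ln(t − 10) = (169 + 305.0) / 138.5 = 3.4224.
t − 10 = e^3.4224 = 30.642, so t = 40.642.
T = 100·t = 4064 K → 4050 K to the nearest 50 K.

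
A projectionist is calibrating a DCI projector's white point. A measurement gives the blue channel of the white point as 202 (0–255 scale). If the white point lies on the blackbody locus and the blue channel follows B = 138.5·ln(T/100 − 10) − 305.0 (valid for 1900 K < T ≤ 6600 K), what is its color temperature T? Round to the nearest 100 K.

4900 K

ln(t − 10) = (202 + 305.0) / 138.5 = 3.6606.
t − 10 = e^3.6606 = 38.887, so t = 48.887.
T = 100·t = 4889 K → 4900 K to the nearest 100 K.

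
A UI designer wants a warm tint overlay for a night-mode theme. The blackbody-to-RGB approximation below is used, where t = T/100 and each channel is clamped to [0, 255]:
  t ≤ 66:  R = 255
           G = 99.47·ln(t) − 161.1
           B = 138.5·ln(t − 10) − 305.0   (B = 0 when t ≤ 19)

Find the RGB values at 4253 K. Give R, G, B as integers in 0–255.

t = 4253/100 = 42.53; the t ≤ 66 branch applies.
R = 255 by definition for t ≤ 66.
G = 99.47·ln 42.53 − 161.1 = 99.47·3.7502 − 161.1 = 211.933.
B = 138.5·ln(42.53 − 10) − 305.0 = 138.5·ln 32.53 − 305.0 = 138.5·3.4822 − 305.0 = 177.280.
Rounded: (255, 212, 177).

R=255, G=212, B=177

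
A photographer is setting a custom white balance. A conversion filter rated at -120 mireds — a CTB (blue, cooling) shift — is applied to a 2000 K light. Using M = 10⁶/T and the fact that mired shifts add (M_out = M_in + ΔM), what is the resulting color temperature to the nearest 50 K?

2650 K

M_in = 10⁶/2000 = 500.00 mireds.
M_out = 500.00 + (-120) = 380.00 mireds.
T_out = 10⁶/380.00 = 2631.6 K → 2650 K.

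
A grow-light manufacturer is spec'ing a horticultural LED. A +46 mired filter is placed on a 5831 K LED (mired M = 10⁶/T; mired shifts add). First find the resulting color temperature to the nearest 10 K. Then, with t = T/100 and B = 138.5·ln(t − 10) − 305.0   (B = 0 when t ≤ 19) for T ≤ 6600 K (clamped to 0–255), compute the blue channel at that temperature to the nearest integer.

191

M_in = 10⁶/5831 = 171.50; M_out = 171.50 + (+46) = 217.50.
T_out = 10⁶/217.50 = 4597.8 K → 4600 K; t = 46.
B = 138.5·ln(46 − 10) − 305.0 = 138.5·ln 36 − 305.0 = 138.5·3.5835 − 305.0 = 191.317.
Rounded: 191.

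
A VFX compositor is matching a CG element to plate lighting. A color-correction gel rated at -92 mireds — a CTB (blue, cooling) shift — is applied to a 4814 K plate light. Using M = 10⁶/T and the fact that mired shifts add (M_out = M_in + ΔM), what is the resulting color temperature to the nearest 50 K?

8650 K

M_in = 10⁶/4814 = 207.73 mireds.
M_out = 207.73 + (-92) = 115.73 mireds.
T_out = 10⁶/115.73 = 8641.0 K → 8650 K.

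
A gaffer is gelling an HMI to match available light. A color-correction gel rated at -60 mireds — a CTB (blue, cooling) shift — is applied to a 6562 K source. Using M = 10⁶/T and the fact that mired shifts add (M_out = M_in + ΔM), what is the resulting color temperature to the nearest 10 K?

M_in = 10⁶/6562 = 152.39 mireds.
M_out = 152.39 + (-60) = 92.39 mireds.
T_out = 10⁶/92.39 = 10823.4 K → 10820 K.

10820 K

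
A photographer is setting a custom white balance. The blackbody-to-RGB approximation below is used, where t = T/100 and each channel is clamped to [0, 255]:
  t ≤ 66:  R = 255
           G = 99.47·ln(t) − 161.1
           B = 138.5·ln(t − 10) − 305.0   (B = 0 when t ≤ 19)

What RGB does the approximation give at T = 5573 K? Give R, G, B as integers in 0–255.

t = 5573/100 = 55.73; the t ≤ 66 branch applies.
R = 255 by definition for t ≤ 66.
G = 99.47·ln 55.73 − 161.1 = 99.47·4.0205 − 161.1 = 238.821.
B = 138.5·ln(55.73 − 10) − 305.0 = 138.5·ln 45.73 − 305.0 = 138.5·3.8228 − 305.0 = 224.452.
Rounded: (255, 239, 224).

R=255, G=239, B=224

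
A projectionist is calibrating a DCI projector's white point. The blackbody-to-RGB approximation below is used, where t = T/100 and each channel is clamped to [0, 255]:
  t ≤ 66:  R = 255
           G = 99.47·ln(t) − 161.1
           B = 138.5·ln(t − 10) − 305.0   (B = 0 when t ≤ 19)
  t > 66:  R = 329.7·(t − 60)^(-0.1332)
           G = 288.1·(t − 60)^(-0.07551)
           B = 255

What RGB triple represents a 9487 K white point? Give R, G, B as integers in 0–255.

R=205, G=220, B=255

t = 9487/100 = 94.87; the t > 66 branch applies.
R = 329.7·(94.87 − 60)^(-0.1332) = 329.7·34.87^(-0.1332) = 329.7·0.62308 = 205.430.
G = 288.1·(94.87 − 60)^(-0.07551) = 288.1·34.87^(-0.07551) = 288.1·0.76477 = 220.330.
B = 255 by definition for t > 66.
Rounded: (205, 220, 255).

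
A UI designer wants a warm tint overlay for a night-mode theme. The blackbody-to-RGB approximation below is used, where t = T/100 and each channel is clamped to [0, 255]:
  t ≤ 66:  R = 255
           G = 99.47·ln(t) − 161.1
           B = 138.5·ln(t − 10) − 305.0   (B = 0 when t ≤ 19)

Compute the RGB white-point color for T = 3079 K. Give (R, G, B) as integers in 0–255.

t = 3079/100 = 30.79; the t ≤ 66 branch applies.
R = 255 by definition for t ≤ 66.
G = 99.47·ln 30.79 − 161.1 = 99.47·3.4272 − 161.1 = 179.803.
B = 138.5·ln(30.79 − 10) − 305.0 = 138.5·ln 20.79 − 305.0 = 138.5·3.0345 − 305.0 = 115.274.
Rounded: (255, 180, 115).

(255, 180, 115)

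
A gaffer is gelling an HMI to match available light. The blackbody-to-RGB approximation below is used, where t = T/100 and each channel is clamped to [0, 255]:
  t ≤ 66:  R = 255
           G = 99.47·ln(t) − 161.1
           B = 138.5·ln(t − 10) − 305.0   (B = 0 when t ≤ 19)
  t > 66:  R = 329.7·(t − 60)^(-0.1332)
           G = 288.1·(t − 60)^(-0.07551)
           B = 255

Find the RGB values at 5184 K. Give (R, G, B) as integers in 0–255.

t = 5184/100 = 51.84; the t ≤ 66 branch applies.
R = 255 by definition for t ≤ 66.
G = 99.47·ln 51.84 − 161.1 = 99.47·3.9482 − 161.1 = 231.624.
B = 138.5·ln(51.84 − 10) − 305.0 = 138.5·ln 41.84 − 305.0 = 138.5·3.7339 − 305.0 = 212.139.
Rounded: (255, 232, 212).

(255, 232, 212)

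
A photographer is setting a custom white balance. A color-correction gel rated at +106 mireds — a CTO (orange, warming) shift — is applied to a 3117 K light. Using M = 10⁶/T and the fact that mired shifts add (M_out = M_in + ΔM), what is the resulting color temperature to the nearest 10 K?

M_in = 10⁶/3117 = 320.82 mireds.
M_out = 320.82 + (+106) = 426.82 mireds.
T_out = 10⁶/426.82 = 2342.9 K → 2340 K.

2340 K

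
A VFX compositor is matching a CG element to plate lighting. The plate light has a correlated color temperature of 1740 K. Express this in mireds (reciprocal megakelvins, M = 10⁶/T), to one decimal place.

574.7 mireds

M = 10⁶ / 1740 = 574.713 → 574.7 mireds.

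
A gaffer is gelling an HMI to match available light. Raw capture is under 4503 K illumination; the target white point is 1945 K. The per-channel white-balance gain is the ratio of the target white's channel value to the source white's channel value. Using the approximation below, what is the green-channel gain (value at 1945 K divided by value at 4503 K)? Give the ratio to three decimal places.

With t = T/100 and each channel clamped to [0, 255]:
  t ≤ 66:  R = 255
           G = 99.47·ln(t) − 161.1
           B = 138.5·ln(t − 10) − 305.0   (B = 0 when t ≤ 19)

0.616

At 4503 K (t = 45.03):
  G = 99.47·ln 45.03 − 161.1 = 99.47·3.8073 − 161.1 = 217.615.
At 1945 K (t = 19.45):
  G = 99.47·ln 19.45 − 161.1 = 99.47·2.9678 − 161.1 = 134.112.
Gain = 134.112 / 217.615 = 0.6163 → 0.616.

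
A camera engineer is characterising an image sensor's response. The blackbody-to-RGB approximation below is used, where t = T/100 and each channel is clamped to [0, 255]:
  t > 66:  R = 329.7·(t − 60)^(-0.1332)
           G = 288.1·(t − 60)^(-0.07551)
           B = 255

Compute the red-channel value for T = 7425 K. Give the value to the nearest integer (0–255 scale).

231

t = 7425/100 = 74.25; the t > 66 branch applies.
R = 329.7·(74.25 − 60)^(-0.1332) = 329.7·14.25^(-0.1332) = 329.7·0.70196 = 231.436.
Rounded: 231.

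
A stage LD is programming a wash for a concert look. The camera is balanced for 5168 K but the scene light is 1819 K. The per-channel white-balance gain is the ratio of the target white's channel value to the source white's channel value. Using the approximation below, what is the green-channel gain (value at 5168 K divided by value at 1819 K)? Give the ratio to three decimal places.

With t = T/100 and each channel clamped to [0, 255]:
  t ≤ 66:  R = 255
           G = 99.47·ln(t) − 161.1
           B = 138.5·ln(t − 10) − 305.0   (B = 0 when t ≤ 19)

1.815

At 1819 K (t = 18.19):
  G = 99.47·ln 18.19 − 161.1 = 99.47·2.9009 − 161.1 = 127.450.
At 5168 K (t = 51.68):
  G = 99.47·ln 51.68 − 161.1 = 99.47·3.9451 − 161.1 = 231.316.
Gain = 231.316 / 127.450 = 1.8150 → 1.815.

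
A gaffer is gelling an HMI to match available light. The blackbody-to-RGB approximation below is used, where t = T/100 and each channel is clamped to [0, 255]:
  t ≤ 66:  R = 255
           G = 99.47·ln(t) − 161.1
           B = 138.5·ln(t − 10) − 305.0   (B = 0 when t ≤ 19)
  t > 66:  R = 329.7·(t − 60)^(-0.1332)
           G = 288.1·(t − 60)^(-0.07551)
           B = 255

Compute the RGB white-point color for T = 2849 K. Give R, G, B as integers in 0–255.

t = 2849/100 = 28.49; the t ≤ 66 branch applies.
R = 255 by definition for t ≤ 66.
G = 99.47·ln 28.49 − 161.1 = 99.47·3.3496 − 161.1 = 172.080.
B = 138.5·ln(28.49 − 10) − 305.0 = 138.5·ln 18.49 − 305.0 = 138.5·2.9172 − 305.0 = 99.036.
Rounded: (255, 172, 99).

R=255, G=172, B=99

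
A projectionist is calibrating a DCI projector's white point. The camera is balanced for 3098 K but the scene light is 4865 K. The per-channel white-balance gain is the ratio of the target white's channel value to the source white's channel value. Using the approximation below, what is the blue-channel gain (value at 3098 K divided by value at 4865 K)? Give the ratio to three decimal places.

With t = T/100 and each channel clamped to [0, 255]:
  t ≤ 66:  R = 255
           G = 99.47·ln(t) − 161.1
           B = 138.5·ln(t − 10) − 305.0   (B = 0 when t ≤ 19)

0.579

At 4865 K (t = 48.65):
  B = 138.5·ln(48.65 − 10) − 305.0 = 138.5·ln 38.65 − 305.0 = 138.5·3.6545 − 305.0 = 201.155.
At 3098 K (t = 30.98):
  B = 138.5·ln(30.98 − 10) − 305.0 = 138.5·ln 20.98 − 305.0 = 138.5·3.0436 − 305.0 = 116.534.
Gain = 116.534 / 201.155 = 0.5793 → 0.579.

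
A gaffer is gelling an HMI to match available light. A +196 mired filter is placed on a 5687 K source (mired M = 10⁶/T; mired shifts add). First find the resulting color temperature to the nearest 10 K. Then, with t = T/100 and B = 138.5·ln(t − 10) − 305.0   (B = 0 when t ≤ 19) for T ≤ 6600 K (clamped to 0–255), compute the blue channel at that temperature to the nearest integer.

M_in = 10⁶/5687 = 175.84; M_out = 175.84 + (+196) = 371.84.
T_out = 10⁶/371.84 = 2689.3 K → 2690 K; t = 26.9.
B = 138.5·ln(26.9 − 10) − 305.0 = 138.5·ln 16.9 − 305.0 = 138.5·2.8273 − 305.0 = 86.583.
Rounded: 87.

87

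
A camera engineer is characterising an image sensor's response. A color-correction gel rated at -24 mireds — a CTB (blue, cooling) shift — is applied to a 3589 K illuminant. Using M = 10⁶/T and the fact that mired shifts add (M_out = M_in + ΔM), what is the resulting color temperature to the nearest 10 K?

3930 K

M_in = 10⁶/3589 = 278.63 mireds.
M_out = 278.63 + (-24) = 254.63 mireds.
T_out = 10⁶/254.63 = 3927.3 K → 3930 K.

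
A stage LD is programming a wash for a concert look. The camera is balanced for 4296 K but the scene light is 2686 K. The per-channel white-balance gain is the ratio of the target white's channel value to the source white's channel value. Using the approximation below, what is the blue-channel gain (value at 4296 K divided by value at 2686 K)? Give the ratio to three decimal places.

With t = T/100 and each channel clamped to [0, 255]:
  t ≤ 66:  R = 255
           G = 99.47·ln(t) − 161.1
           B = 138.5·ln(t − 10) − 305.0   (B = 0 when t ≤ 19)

2.076

At 2686 K (t = 26.86):
  B = 138.5·ln(26.86 − 10) − 305.0 = 138.5·ln 16.86 − 305.0 = 138.5·2.8249 − 305.0 = 86.255.
At 4296 K (t = 42.96):
  B = 138.5·ln(42.96 − 10) − 305.0 = 138.5·ln 32.96 − 305.0 = 138.5·3.4953 − 305.0 = 179.098.
Gain = 179.098 / 86.255 = 2.0764 → 2.076.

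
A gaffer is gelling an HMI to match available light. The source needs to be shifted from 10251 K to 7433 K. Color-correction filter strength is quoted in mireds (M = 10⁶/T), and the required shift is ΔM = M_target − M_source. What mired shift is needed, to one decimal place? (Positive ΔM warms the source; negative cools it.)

M_source = 10⁶/10251 = 97.551; M_target = 10⁶/7433 = 134.535.
ΔM = 134.535 − 97.551 = 36.984 → +37.0 mireds, a warming shift.

+37.0 mireds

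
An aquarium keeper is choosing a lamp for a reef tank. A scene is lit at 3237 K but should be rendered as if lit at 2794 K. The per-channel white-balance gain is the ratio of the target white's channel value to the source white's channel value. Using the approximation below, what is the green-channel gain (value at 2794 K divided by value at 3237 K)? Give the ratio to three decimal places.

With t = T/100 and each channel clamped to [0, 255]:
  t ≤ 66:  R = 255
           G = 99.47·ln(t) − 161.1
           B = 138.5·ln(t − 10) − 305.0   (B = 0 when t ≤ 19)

At 3237 K (t = 32.37):
  G = 99.47·ln 32.37 − 161.1 = 99.47·3.4772 − 161.1 = 184.780.
At 2794 K (t = 27.94):
  G = 99.47·ln 27.94 − 161.1 = 99.47·3.3301 − 161.1 = 170.141.
Gain = 170.141 / 184.780 = 0.9208 → 0.921.

0.921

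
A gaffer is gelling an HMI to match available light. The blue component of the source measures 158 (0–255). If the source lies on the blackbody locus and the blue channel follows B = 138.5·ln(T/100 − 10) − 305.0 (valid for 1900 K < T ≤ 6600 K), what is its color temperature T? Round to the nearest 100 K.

3800 K

ln(t − 10) = (158 + 305.0) / 138.5 = 3.3430.
t − 10 = e^3.3430 = 28.303, so t = 38.303.
T = 100·t = 3830 K → 3800 K to the nearest 100 K.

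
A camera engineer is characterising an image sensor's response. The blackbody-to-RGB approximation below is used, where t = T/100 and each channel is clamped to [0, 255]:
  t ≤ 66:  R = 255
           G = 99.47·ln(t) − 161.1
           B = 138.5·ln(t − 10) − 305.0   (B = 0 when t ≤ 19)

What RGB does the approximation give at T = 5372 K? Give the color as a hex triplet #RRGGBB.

t = 5372/100 = 53.72; the t ≤ 66 branch applies.
R = 255 by definition for t ≤ 66.
G = 99.47·ln 53.72 − 161.1 = 99.47·3.9838 − 161.1 = 235.167.
B = 138.5·ln(53.72 − 10) − 305.0 = 138.5·ln 43.72 − 305.0 = 138.5·3.7778 − 305.0 = 218.226.
Rounded: (255, 235, 218).
In hex: #FFEBDA.

#FFEBDA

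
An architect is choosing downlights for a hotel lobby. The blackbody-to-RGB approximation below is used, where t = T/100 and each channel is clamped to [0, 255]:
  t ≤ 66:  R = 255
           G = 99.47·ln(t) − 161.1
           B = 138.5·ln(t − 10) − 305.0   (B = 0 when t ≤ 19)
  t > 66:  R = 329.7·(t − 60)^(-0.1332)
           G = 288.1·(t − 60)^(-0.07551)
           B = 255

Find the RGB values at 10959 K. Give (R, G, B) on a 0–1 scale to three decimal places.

t = 10959/100 = 109.59; the t > 66 branch applies.
R = 329.7·(109.59 − 60)^(-0.1332) = 329.7·49.59^(-0.1332) = 329.7·0.59453 = 196.016.
G = 288.1·(109.59 − 60)^(-0.07551) = 288.1·49.59^(-0.07551) = 288.1·0.74470 = 214.548.
B = 255 by definition for t > 66.
Dividing each by 255: (0.7687, 0.8414, 1.0000) → (0.769, 0.841, 1.000).

(0.769, 0.841, 1.000)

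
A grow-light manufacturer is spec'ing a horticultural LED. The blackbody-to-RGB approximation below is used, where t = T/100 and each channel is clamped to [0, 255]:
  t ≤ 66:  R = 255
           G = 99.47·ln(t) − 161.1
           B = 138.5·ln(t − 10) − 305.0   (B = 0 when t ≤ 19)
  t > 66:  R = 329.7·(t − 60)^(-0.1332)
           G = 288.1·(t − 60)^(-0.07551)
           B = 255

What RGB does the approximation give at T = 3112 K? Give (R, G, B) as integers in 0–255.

t = 3112/100 = 31.12; the t ≤ 66 branch applies.
R = 255 by definition for t ≤ 66.
G = 99.47·ln 31.12 − 161.1 = 99.47·3.4379 − 161.1 = 180.863.
B = 138.5·ln(31.12 − 10) − 305.0 = 138.5·ln 21.12 − 305.0 = 138.5·3.0502 − 305.0 = 117.456.
Rounded: (255, 181, 117).

(255, 181, 117)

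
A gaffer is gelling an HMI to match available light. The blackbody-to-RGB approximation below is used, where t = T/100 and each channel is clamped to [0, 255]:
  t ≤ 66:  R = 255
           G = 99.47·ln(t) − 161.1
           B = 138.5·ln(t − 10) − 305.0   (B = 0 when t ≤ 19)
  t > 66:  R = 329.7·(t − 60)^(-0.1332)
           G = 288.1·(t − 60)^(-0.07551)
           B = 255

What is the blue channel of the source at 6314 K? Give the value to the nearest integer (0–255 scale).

245

t = 6314/100 = 63.14; the t ≤ 66 branch applies.
B = 138.5·ln(63.14 − 10) − 305.0 = 138.5·ln 53.14 − 305.0 = 138.5·3.9729 − 305.0 = 245.251.
Rounded: 245.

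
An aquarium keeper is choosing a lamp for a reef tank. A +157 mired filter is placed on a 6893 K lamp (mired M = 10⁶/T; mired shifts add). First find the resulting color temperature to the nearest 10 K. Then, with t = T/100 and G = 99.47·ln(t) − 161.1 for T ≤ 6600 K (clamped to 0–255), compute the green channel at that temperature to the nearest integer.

187

M_in = 10⁶/6893 = 145.07; M_out = 145.07 + (+157) = 302.07.
T_out = 10⁶/302.07 = 3310.4 K → 3310 K; t = 33.1.
G = 99.47·ln 33.1 − 161.1 = 99.47·3.4995 − 161.1 = 186.999.
Rounded: 187.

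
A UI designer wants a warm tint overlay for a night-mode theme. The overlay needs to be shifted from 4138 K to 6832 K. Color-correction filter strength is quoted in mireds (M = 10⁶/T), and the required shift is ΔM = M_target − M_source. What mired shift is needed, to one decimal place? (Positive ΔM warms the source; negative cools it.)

M_source = 10⁶/4138 = 241.663; M_target = 10⁶/6832 = 146.370.
ΔM = 146.370 − 241.663 = -95.293 → -95.3 mireds, a cooling shift.

-95.3 mireds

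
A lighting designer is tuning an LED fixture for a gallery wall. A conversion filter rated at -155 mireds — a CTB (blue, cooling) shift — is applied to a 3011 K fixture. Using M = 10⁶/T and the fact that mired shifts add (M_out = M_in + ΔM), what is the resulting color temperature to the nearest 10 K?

5650 K

M_in = 10⁶/3011 = 332.12 mireds.
M_out = 332.12 + (-155) = 177.12 mireds.
T_out = 10⁶/177.12 = 5646.0 K → 5650 K.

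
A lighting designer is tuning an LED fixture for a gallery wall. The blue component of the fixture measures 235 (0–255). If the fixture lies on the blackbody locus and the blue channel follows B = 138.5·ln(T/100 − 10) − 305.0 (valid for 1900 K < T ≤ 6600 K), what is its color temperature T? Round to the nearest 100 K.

ln(t − 10) = (235 + 305.0) / 138.5 = 3.8989.
t − 10 = e^3.8989 = 49.349, so t = 59.349.
T = 100·t = 5935 K → 5900 K to the nearest 100 K.

5900 K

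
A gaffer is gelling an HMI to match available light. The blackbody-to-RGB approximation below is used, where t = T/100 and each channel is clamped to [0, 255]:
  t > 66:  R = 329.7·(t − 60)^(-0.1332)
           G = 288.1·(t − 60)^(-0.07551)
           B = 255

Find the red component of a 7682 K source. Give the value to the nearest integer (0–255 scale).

t = 7682/100 = 76.82; the t > 66 branch applies.
R = 329.7·(76.82 − 60)^(-0.1332) = 329.7·16.82^(-0.1332) = 329.7·0.68663 = 226.380.
Rounded: 226.

226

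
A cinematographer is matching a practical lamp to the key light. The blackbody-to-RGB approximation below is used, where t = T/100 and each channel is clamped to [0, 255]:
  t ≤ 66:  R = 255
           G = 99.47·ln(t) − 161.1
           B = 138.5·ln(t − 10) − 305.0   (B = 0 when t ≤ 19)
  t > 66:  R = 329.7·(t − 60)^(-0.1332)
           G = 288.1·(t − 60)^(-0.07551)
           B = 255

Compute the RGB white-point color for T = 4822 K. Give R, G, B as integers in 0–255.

t = 4822/100 = 48.22; the t ≤ 66 branch applies.
R = 255 by definition for t ≤ 66.
G = 99.47·ln 48.22 − 161.1 = 99.47·3.8758 − 161.1 = 224.423.
B = 138.5·ln(48.22 − 10) − 305.0 = 138.5·ln 38.22 − 305.0 = 138.5·3.6434 − 305.0 = 199.605.
Rounded: (255, 224, 200).

R=255, G=224, B=200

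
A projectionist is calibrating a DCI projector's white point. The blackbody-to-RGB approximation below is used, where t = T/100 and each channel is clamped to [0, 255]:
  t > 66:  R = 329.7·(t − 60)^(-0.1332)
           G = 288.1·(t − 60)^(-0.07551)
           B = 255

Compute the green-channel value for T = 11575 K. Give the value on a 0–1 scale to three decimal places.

t = 11575/100 = 115.75; the t > 66 branch applies.
G = 288.1·(115.75 − 60)^(-0.07551) = 288.1·55.75^(-0.07551) = 288.1·0.73814 = 212.659.
On a 0–1 scale: 212.659/255 = 0.8340 → 0.834.

0.834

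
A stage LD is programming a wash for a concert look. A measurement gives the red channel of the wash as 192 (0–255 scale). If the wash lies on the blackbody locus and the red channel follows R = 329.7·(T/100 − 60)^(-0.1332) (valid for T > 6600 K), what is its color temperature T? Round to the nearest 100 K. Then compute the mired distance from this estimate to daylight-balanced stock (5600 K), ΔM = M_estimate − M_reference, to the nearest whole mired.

-94 mireds

(t − 60)^(-0.1332) = 192/329.7 = 0.58235.
t − 60 = 0.58235^(1/-0.1332) = 0.58235^(-7.508) = 57.929, so t = 117.929.
T = 100·t = 11793 K → 11800 K to the nearest 100 K.
M_estimate = 10⁶/11800 = 84.75; M_reference = 10⁶/5600 = 178.57.
ΔM = 84.75 − 178.57 = -93.83 → -94 mireds.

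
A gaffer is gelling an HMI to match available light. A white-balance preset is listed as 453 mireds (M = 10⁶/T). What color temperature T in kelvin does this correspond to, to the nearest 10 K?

T = 10⁶ / 453 = 2207.51 K → 2210 K.

2210 K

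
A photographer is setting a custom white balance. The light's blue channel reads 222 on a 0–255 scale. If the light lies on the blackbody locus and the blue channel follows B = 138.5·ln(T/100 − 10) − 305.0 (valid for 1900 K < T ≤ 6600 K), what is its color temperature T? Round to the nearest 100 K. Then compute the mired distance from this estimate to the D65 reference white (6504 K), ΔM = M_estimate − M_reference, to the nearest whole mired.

+28 mireds

ln(t − 10) = (222 + 305.0) / 138.5 = 3.8051.
t − 10 = e^3.8051 = 44.928, so t = 54.928.
T = 100·t = 5493 K → 5500 K to the nearest 100 K.
M_estimate = 10⁶/5500 = 181.82; M_reference = 10⁶/6504 = 153.75.
ΔM = 181.82 − 153.75 = 28.07 → +28 mireds.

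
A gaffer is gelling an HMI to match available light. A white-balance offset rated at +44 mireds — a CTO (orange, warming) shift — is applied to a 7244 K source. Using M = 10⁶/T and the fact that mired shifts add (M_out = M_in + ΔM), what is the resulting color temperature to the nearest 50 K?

5500 K

M_in = 10⁶/7244 = 138.05 mireds.
M_out = 138.05 + (+44) = 182.05 mireds.
T_out = 10⁶/182.05 = 5493.1 K → 5500 K.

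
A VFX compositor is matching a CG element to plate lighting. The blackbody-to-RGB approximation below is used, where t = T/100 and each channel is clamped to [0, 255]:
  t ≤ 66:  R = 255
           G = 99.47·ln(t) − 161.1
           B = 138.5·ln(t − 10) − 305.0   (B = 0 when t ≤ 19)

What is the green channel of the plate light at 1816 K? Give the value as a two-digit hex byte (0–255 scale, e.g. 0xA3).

0x7F

t = 1816/100 = 18.16; the t ≤ 66 branch applies.
G = 99.47·ln 18.16 − 161.1 = 99.47·2.8992 − 161.1 = 127.286.
Rounded: 127; in hex, 0x7F.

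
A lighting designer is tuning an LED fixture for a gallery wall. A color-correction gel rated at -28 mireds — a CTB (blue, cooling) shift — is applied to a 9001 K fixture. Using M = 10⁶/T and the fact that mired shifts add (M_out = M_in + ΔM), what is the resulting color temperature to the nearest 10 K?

12030 K

M_in = 10⁶/9001 = 111.10 mireds.
M_out = 111.10 + (-28) = 83.10 mireds.
T_out = 10⁶/83.10 = 12033.9 K → 12030 K.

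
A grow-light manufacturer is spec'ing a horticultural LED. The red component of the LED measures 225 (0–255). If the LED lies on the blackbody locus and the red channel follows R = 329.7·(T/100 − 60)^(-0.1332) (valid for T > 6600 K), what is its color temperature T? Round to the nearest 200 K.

(t − 60)^(-0.1332) = 225/329.7 = 0.68244.
t − 60 = 0.68244^(1/-0.1332) = 0.68244^(-7.508) = 17.610, so t = 77.610.
T = 100·t = 7761 K → 7800 K to the nearest 200 K.

7800 K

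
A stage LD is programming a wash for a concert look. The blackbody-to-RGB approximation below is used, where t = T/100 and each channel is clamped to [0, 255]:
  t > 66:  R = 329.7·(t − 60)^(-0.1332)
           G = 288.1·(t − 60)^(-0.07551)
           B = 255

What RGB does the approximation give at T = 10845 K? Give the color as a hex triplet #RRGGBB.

#C5D7FF

t = 10845/100 = 108.45; the t > 66 branch applies.
R = 329.7·(108.45 − 60)^(-0.1332) = 329.7·48.45^(-0.1332) = 329.7·0.59637 = 196.625.
G = 288.1·(108.45 − 60)^(-0.07551) = 288.1·48.45^(-0.07551) = 288.1·0.74601 = 214.925.
B = 255 by definition for t > 66.
Rounded: (197, 215, 255).
In hex: #C5D7FF.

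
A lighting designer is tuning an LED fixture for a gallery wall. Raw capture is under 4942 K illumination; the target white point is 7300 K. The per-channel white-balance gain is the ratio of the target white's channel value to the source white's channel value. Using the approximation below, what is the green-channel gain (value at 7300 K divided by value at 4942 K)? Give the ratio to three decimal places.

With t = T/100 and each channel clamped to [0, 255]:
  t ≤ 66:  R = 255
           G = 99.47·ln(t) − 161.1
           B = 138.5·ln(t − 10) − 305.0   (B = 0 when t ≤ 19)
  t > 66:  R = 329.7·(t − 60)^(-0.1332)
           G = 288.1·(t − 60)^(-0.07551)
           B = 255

1.046

At 4942 K (t = 49.42):
  G = 99.47·ln 49.42 − 161.1 = 99.47·3.9004 − 161.1 = 226.868.
At 7300 K (t = 73):
  G = 288.1·(73 − 60)^(-0.07551) = 288.1·13^(-0.07551) = 288.1·0.82392 = 237.372.
Gain = 237.372 / 226.868 = 1.0463 → 1.046.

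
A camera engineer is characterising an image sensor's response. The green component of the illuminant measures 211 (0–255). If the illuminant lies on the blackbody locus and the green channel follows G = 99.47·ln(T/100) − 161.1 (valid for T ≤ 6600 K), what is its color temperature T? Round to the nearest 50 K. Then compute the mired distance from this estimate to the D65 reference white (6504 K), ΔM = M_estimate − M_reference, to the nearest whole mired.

ln t = (211 + 161.1) / 99.47 = 3.7408.
t = e^3.7408 = 42.133.
T = 100·t = 4213 K → 4200 K to the nearest 50 K.
M_estimate = 10⁶/4200 = 238.10; M_reference = 10⁶/6504 = 153.75.
ΔM = 238.10 − 153.75 = 84.34 → +84 mireds.

+84 mireds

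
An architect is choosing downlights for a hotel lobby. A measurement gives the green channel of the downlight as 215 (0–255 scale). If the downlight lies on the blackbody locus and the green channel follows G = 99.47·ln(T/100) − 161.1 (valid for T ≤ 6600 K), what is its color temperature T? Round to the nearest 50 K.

4400 K

ln t = (215 + 161.1) / 99.47 = 3.7810.
t = e^3.7810 = 43.862.
T = 100·t = 4386 K → 4400 K to the nearest 50 K.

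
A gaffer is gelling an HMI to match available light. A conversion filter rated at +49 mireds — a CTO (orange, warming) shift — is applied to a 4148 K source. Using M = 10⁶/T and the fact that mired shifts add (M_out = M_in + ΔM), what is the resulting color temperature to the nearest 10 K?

3450 K

M_in = 10⁶/4148 = 241.08 mireds.
M_out = 241.08 + (+49) = 290.08 mireds.
T_out = 10⁶/290.08 = 3447.3 K → 3450 K.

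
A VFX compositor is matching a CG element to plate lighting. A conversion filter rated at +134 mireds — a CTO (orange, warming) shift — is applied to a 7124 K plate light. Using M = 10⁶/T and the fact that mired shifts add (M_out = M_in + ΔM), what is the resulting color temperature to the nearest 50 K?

3650 K

M_in = 10⁶/7124 = 140.37 mireds.
M_out = 140.37 + (+134) = 274.37 mireds.
T_out = 10⁶/274.37 = 3644.7 K → 3650 K.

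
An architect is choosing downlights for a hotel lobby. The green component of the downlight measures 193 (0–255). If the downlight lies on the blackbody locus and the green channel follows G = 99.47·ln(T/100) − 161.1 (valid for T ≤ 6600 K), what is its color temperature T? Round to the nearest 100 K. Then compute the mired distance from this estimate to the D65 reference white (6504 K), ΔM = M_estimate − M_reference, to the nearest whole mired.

+132 mireds

ln t = (193 + 161.1) / 99.47 = 3.5599.
t = e^3.5599 = 35.159.
T = 100·t = 3516 K → 3500 K to the nearest 100 K.
M_estimate = 10⁶/3500 = 285.71; M_reference = 10⁶/6504 = 153.75.
ΔM = 285.71 − 153.75 = 131.96 → +132 mireds.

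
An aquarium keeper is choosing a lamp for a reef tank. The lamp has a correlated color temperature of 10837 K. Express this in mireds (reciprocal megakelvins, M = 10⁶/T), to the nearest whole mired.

M = 10⁶ / 10837 = 92.276 → 92 mireds.

92 mireds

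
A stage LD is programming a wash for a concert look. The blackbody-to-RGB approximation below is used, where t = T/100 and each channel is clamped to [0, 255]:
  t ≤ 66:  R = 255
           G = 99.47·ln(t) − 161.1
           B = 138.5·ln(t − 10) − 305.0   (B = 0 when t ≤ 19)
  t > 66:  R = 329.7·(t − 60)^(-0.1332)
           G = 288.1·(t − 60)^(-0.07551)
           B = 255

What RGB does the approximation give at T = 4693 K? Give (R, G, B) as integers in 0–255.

t = 4693/100 = 46.93; the t ≤ 66 branch applies.
R = 255 by definition for t ≤ 66.
G = 99.47·ln 46.93 − 161.1 = 99.47·3.8487 − 161.1 = 221.726.
B = 138.5·ln(46.93 − 10) − 305.0 = 138.5·ln 36.93 − 305.0 = 138.5·3.6090 − 305.0 = 194.850.
Rounded: (255, 222, 195).

(255, 222, 195)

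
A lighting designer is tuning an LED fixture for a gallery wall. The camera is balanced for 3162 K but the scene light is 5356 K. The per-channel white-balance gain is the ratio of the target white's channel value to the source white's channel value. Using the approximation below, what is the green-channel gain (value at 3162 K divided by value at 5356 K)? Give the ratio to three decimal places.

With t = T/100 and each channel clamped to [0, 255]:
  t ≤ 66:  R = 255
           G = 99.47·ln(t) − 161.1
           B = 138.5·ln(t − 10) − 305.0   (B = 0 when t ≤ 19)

0.777

At 5356 K (t = 53.56):
  G = 99.47·ln 53.56 − 161.1 = 99.47·3.9808 − 161.1 = 234.870.
At 3162 K (t = 31.62):
  G = 99.47·ln 31.62 − 161.1 = 99.47·3.4538 − 161.1 = 182.448.
Gain = 182.448 / 234.870 = 0.7768 → 0.777.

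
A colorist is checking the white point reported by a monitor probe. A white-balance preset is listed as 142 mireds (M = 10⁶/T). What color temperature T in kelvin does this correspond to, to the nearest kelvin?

7042 K

T = 10⁶ / 142 = 7042.25 K → 7042 K.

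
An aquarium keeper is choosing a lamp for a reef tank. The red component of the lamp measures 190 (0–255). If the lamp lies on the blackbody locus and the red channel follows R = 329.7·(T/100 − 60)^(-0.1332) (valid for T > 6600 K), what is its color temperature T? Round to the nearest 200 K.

(t − 60)^(-0.1332) = 190/329.7 = 0.57628.
t − 60 = 0.57628^(1/-0.1332) = 0.57628^(-7.508) = 62.667, so t = 122.667.
T = 100·t = 12267 K → 12200 K to the nearest 200 K.

12200 K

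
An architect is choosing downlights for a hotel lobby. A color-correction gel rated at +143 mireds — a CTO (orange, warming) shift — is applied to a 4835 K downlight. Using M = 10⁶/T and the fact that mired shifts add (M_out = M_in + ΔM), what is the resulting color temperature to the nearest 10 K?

2860 K

M_in = 10⁶/4835 = 206.83 mireds.
M_out = 206.83 + (+143) = 349.83 mireds.
T_out = 10⁶/349.83 = 2858.6 K → 2860 K.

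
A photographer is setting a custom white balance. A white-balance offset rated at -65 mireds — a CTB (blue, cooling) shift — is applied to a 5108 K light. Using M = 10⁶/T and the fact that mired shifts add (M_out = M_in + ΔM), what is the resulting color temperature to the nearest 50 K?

M_in = 10⁶/5108 = 195.77 mireds.
M_out = 195.77 + (-65) = 130.77 mireds.
T_out = 10⁶/130.77 = 7646.9 K → 7650 K.

7650 K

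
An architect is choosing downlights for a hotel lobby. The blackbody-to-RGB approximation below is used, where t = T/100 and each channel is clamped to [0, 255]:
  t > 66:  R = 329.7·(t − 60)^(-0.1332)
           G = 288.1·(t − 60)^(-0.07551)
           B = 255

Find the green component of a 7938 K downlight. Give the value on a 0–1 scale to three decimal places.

0.903

t = 7938/100 = 79.38; the t > 66 branch applies.
G = 288.1·(79.38 − 60)^(-0.07551) = 288.1·19.38^(-0.07551) = 288.1·0.79945 = 230.322.
On a 0–1 scale: 230.322/255 = 0.9032 → 0.903.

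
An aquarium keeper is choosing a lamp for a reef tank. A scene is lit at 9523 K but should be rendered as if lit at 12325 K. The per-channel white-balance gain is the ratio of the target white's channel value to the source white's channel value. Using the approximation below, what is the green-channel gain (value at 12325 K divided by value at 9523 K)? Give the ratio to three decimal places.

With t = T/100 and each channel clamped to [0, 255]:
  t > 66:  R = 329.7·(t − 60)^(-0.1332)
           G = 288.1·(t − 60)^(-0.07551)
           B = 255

0.957

At 9523 K (t = 95.23):
  G = 288.1·(95.23 − 60)^(-0.07551) = 288.1·35.23^(-0.07551) = 288.1·0.76417 = 220.159.
At 12325 K (t = 123.25):
  G = 288.1·(123.25 − 60)^(-0.07551) = 288.1·63.25^(-0.07551) = 288.1·0.73114 = 210.642.
Gain = 210.642 / 220.159 = 0.9568 → 0.957.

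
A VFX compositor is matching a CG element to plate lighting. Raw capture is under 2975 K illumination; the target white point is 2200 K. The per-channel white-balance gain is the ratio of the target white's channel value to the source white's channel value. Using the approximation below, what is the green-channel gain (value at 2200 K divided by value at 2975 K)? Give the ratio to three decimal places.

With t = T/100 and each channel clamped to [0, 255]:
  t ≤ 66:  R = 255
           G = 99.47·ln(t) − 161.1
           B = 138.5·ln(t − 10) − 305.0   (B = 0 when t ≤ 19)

0.830

At 2975 K (t = 29.75):
  G = 99.47·ln 29.75 − 161.1 = 99.47·3.3928 − 161.1 = 176.385.
At 2200 K (t = 22):
  G = 99.47·ln 22 − 161.1 = 99.47·3.0910 − 161.1 = 146.366.
Gain = 146.366 / 176.385 = 0.8298 → 0.830.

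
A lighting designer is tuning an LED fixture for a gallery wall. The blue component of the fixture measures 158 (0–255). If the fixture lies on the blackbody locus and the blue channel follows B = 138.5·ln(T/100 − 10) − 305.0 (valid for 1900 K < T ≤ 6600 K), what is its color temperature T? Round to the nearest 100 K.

ln(t − 10) = (158 + 305.0) / 138.5 = 3.3430.
t − 10 = e^3.3430 = 28.303, so t = 38.303.
T = 100·t = 3830 K → 3800 K to the nearest 100 K.

3800 K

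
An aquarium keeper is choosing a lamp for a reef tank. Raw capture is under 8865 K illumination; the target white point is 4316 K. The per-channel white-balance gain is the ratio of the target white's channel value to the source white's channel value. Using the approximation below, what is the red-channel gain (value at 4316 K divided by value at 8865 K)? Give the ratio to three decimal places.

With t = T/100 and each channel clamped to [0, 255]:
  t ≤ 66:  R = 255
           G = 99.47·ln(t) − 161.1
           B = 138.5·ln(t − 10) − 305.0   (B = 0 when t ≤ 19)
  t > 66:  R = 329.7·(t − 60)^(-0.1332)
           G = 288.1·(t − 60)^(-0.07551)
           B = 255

1.209

At 8865 K (t = 88.65):
  R = 329.7·(88.65 − 60)^(-0.1332) = 329.7·28.65^(-0.1332) = 329.7·0.63960 = 210.877.
At 4316 K (t = 43.16):
  R = 255 by definition for t ≤ 66.
Gain = 255.000 / 210.877 = 1.2092 → 1.209.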